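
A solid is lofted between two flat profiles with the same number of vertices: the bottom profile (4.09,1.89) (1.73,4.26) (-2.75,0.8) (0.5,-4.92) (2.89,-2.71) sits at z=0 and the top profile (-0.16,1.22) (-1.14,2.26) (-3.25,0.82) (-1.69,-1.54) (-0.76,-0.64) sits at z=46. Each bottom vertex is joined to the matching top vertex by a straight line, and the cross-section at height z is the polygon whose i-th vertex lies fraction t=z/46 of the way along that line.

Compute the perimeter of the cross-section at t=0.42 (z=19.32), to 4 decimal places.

Cross-section at t=0.42: each vertex is (1-t)·p0[i] + t·p1[i].
  v1: (1-0.42)·(4.09,1.89) + 0.42·(-0.16,1.22) = (2.3050,1.6086)
  v2: (1-0.42)·(1.73,4.26) + 0.42·(-1.14,2.26) = (0.5246,3.4200)
  v3: (1-0.42)·(-2.75,0.8) + 0.42·(-3.25,0.82) = (-2.9600,0.8084)
  v4: (1-0.42)·(0.5,-4.92) + 0.42·(-1.69,-1.54) = (-0.4198,-3.5004)
  v5: (1-0.42)·(2.89,-2.71) + 0.42·(-0.76,-0.64) = (1.3570,-1.8406)
Perimeter = Σ |v_{i+1} − v_i|:
  edge 1→2: √(-1.7804² + 1.8114²) = 2.5399 (running 2.5399)
  edge 2→3: √(-3.4846² + -2.6116²) = 4.3546 (running 6.8945)
  edge 3→4: √(2.5402² + -4.3088²) = 5.0018 (running 11.8964)
  edge 4→5: √(1.7768² + 1.6598²) = 2.4315 (running 14.3278)
  edge 5→1: √(0.9480² + 3.4492²) = 3.5771 (running 17.9049)
Perimeter = 17.9049

Perimeter at t=0.42: 17.9049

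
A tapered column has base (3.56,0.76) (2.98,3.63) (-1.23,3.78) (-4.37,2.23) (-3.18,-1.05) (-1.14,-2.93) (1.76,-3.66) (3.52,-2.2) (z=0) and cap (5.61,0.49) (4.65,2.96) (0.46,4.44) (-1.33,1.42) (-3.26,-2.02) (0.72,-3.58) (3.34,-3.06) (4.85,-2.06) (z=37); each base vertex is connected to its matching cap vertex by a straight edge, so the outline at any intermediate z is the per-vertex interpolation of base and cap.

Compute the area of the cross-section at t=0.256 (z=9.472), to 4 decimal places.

Area at t=0.256: 45.0659

Cross-section at t=0.256: each vertex is (1-t)·p0[i] + t·p1[i].
  v1: (1-0.256)·(3.56,0.76) + 0.256·(5.61,0.49) = (4.0848,0.6909)
  v2: (1-0.256)·(2.98,3.63) + 0.256·(4.65,2.96) = (3.4075,3.4585)
  v3: (1-0.256)·(-1.23,3.78) + 0.256·(0.46,4.44) = (-0.7974,3.9490)
  v4: (1-0.256)·(-4.37,2.23) + 0.256·(-1.33,1.42) = (-3.5918,2.0226)
  v5: (1-0.256)·(-3.18,-1.05) + 0.256·(-3.26,-2.02) = (-3.2005,-1.2983)
  v6: (1-0.256)·(-1.14,-2.93) + 0.256·(0.72,-3.58) = (-0.6638,-3.0964)
  v7: (1-0.256)·(1.76,-3.66) + 0.256·(3.34,-3.06) = (2.1645,-3.5064)
  v8: (1-0.256)·(3.52,-2.2) + 0.256·(4.85,-2.06) = (3.8605,-2.1642)
Shoelace sum Σ(x_i·y_{i+1} − x_{i+1}·y_i):
  i=1: 4.0848·3.4585 − 3.4075·0.6909 = +11.7730 (running +11.7730)
  i=2: 3.4075·3.9490 − -0.7974·3.4585 = +16.2138 (running +27.9868)
  i=3: -0.7974·2.0226 − -3.5918·3.9490 = +12.5709 (running +40.5578)
  i=4: -3.5918·-1.2983 − -3.2005·2.0226 = +11.1367 (running +51.6944)
  i=5: -3.2005·-3.0964 − -0.6638·-1.2983 = +9.0481 (running +60.7425)
  i=6: -0.6638·-3.5064 − 2.1645·-3.0964 = +9.0298 (running +69.7723)
  i=7: 2.1645·-2.1642 − 3.8605·-3.5064 = +8.8521 (running +78.6244)
  i=8: 3.8605·0.6909 − 4.0848·-2.1642 = +11.5073 (running +90.1317)
Area = |Σ|/2 = |90.1317|/2 = 45.0659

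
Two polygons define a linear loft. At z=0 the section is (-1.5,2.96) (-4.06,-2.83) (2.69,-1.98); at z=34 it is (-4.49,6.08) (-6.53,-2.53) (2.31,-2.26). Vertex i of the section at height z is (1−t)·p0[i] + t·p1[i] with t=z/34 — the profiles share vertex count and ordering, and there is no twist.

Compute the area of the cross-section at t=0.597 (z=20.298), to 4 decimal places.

Area at t=0.597: 29.3191

Cross-section at t=0.597: each vertex is (1-t)·p0[i] + t·p1[i].
  v1: (1-0.597)·(-1.5,2.96) + 0.597·(-4.49,6.08) = (-3.2850,4.8226)
  v2: (1-0.597)·(-4.06,-2.83) + 0.597·(-6.53,-2.53) = (-5.5346,-2.6509)
  v3: (1-0.597)·(2.69,-1.98) + 0.597·(2.31,-2.26) = (2.4631,-2.1472)
Shoelace sum Σ(x_i·y_{i+1} − x_{i+1}·y_i):
  i=1: -3.2850·-2.6509 − -5.5346·4.8226 = +35.3996 (running +35.3996)
  i=2: -5.5346·-2.1472 − 2.4631·-2.6509 = +18.4132 (running +53.8128)
  i=3: 2.4631·4.8226 − -3.2850·-2.1472 = +4.8254 (running +58.6382)
Area = |Σ|/2 = |58.6382|/2 = 29.3191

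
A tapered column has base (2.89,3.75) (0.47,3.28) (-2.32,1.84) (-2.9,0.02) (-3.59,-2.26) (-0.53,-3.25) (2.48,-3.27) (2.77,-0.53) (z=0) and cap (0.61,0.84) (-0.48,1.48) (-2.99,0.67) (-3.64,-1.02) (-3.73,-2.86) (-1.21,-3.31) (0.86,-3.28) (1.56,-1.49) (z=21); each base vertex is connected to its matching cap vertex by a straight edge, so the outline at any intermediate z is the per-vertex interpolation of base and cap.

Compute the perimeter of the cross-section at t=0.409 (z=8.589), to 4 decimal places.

Cross-section at t=0.409: each vertex is (1-t)·p0[i] + t·p1[i].
  v1: (1-0.409)·(2.89,3.75) + 0.409·(0.61,0.84) = (1.9575,2.5598)
  v2: (1-0.409)·(0.47,3.28) + 0.409·(-0.48,1.48) = (0.0814,2.5438)
  v3: (1-0.409)·(-2.32,1.84) + 0.409·(-2.99,0.67) = (-2.5940,1.3615)
  v4: (1-0.409)·(-2.9,0.02) + 0.409·(-3.64,-1.02) = (-3.2027,-0.4054)
  v5: (1-0.409)·(-3.59,-2.26) + 0.409·(-3.73,-2.86) = (-3.6473,-2.5054)
  v6: (1-0.409)·(-0.53,-3.25) + 0.409·(-1.21,-3.31) = (-0.8081,-3.2745)
  v7: (1-0.409)·(2.48,-3.27) + 0.409·(0.86,-3.28) = (1.8174,-3.2741)
  v8: (1-0.409)·(2.77,-0.53) + 0.409·(1.56,-1.49) = (2.2751,-0.9226)
Perimeter = Σ |v_{i+1} − v_i|:
  edge 1→2: √(-1.8760² + -0.0160²) = 1.8761 (running 1.8761)
  edge 2→3: √(-2.6755² + -1.1823²) = 2.9251 (running 4.8012)
  edge 3→4: √(-0.6086² + -1.7668²) = 1.8687 (running 6.6699)
  edge 4→5: √(-0.4446² + -2.1000²) = 2.1466 (running 8.8165)
  edge 5→6: √(2.8391² + -0.7691²) = 2.9415 (running 11.7580)
  edge 6→7: √(2.6255² + 0.0005²) = 2.6255 (running 14.3835)
  edge 7→8: √(0.4577² + 2.3514²) = 2.3956 (running 16.7791)
  edge 8→1: √(-0.3176² + 3.4825²) = 3.4969 (running 20.2760)
Perimeter = 20.2760

Perimeter at t=0.409: 20.2760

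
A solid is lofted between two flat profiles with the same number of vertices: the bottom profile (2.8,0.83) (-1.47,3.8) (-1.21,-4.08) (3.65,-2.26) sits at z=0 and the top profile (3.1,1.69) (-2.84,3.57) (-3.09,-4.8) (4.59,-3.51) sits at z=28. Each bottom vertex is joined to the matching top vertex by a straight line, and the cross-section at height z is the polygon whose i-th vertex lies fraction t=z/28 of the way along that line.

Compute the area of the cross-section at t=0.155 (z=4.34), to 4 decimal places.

Cross-section at t=0.155: each vertex is (1-t)·p0[i] + t·p1[i].
  v1: (1-0.155)·(2.8,0.83) + 0.155·(3.1,1.69) = (2.8465,0.9633)
  v2: (1-0.155)·(-1.47,3.8) + 0.155·(-2.84,3.57) = (-1.6823,3.7643)
  v3: (1-0.155)·(-1.21,-4.08) + 0.155·(-3.09,-4.8) = (-1.5014,-4.1916)
  v4: (1-0.155)·(3.65,-2.26) + 0.155·(4.59,-3.51) = (3.7957,-2.4537)
Shoelace sum Σ(x_i·y_{i+1} − x_{i+1}·y_i):
  i=1: 2.8465·3.7643 − -1.6823·0.9633 = +12.3358 (running +12.3358)
  i=2: -1.6823·-4.1916 − -1.5014·3.7643 = +12.7035 (running +25.0394)
  i=3: -1.5014·-2.4537 − 3.7957·-4.1916 = +19.5941 (running +44.6335)
  i=4: 3.7957·0.9633 − 2.8465·-2.4537 = +10.6410 (running +55.2745)
Area = |Σ|/2 = |55.2745|/2 = 27.6372

Area at t=0.155: 27.6372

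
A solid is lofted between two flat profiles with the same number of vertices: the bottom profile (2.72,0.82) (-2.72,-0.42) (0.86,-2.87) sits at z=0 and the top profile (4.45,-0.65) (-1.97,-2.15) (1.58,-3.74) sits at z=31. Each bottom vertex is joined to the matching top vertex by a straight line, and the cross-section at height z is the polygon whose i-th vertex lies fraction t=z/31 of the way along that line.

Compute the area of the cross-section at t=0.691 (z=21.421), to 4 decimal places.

Area at t=0.691: 8.2024

Cross-section at t=0.691: each vertex is (1-t)·p0[i] + t·p1[i].
  v1: (1-0.691)·(2.72,0.82) + 0.691·(4.45,-0.65) = (3.9154,-0.1958)
  v2: (1-0.691)·(-2.72,-0.42) + 0.691·(-1.97,-2.15) = (-2.2018,-1.6154)
  v3: (1-0.691)·(0.86,-2.87) + 0.691·(1.58,-3.74) = (1.3575,-3.4712)
Shoelace sum Σ(x_i·y_{i+1} − x_{i+1}·y_i):
  i=1: 3.9154·-1.6154 − -2.2018·-0.1958 = -6.7561 (running -6.7561)
  i=2: -2.2018·-3.4712 − 1.3575·-1.6154 = +9.8356 (running +3.0795)
  i=3: 1.3575·-0.1958 − 3.9154·-3.4712 = +13.3254 (running +16.4048)
Area = |Σ|/2 = |16.4048|/2 = 8.2024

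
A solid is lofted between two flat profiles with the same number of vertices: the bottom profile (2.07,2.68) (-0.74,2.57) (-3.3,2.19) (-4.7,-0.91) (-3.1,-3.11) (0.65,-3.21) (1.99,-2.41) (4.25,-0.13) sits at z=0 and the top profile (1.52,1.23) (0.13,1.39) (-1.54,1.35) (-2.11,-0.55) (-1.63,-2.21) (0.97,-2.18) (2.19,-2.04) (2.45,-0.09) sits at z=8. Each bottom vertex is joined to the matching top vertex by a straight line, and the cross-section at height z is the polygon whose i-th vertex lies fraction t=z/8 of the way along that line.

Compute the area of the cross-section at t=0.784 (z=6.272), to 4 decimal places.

Area at t=0.784: 18.3928

Cross-section at t=0.784: each vertex is (1-t)·p0[i] + t·p1[i].
  v1: (1-0.784)·(2.07,2.68) + 0.784·(1.52,1.23) = (1.6388,1.5432)
  v2: (1-0.784)·(-0.74,2.57) + 0.784·(0.13,1.39) = (-0.0579,1.6449)
  v3: (1-0.784)·(-3.3,2.19) + 0.784·(-1.54,1.35) = (-1.9202,1.5314)
  v4: (1-0.784)·(-4.7,-0.91) + 0.784·(-2.11,-0.55) = (-2.6694,-0.6278)
  v5: (1-0.784)·(-3.1,-3.11) + 0.784·(-1.63,-2.21) = (-1.9475,-2.4044)
  v6: (1-0.784)·(0.65,-3.21) + 0.784·(0.97,-2.18) = (0.9009,-2.4025)
  v7: (1-0.784)·(1.99,-2.41) + 0.784·(2.19,-2.04) = (2.1468,-2.1199)
  v8: (1-0.784)·(4.25,-0.13) + 0.784·(2.45,-0.09) = (2.8388,-0.0986)
Shoelace sum Σ(x_i·y_{i+1} − x_{i+1}·y_i):
  i=1: 1.6388·1.6449 − -0.0579·1.5432 = +2.7850 (running +2.7850)
  i=2: -0.0579·1.5314 − -1.9202·1.6449 = +3.0697 (running +5.8547)
  i=3: -1.9202·-0.6278 − -2.6694·1.5314 = +5.2935 (running +11.1482)
  i=4: -2.6694·-2.4044 − -1.9475·-0.6278 = +5.1958 (running +16.3441)
  i=5: -1.9475·-2.4025 − 0.9009·-2.4044 = +6.8450 (running +23.1890)
  i=6: 0.9009·-2.1199 − 2.1468·-2.4025 = +3.2479 (running +26.4369)
  i=7: 2.1468·-0.0986 − 2.8388·-2.1199 = +5.8063 (running +32.2431)
  i=8: 2.8388·1.5432 − 1.6388·-0.0986 = +4.5425 (running +36.7856)
Area = |Σ|/2 = |36.7856|/2 = 18.3928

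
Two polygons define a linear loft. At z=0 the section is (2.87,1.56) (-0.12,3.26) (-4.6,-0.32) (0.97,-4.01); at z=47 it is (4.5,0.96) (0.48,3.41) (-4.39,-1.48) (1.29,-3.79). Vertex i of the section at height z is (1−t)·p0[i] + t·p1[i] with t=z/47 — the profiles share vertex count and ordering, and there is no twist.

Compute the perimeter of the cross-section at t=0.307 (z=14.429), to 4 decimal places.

Perimeter at t=0.307: 22.1938

Cross-section at t=0.307: each vertex is (1-t)·p0[i] + t·p1[i].
  v1: (1-0.307)·(2.87,1.56) + 0.307·(4.5,0.96) = (3.3704,1.3758)
  v2: (1-0.307)·(-0.12,3.26) + 0.307·(0.48,3.41) = (0.0642,3.3060)
  v3: (1-0.307)·(-4.6,-0.32) + 0.307·(-4.39,-1.48) = (-4.5355,-0.6761)
  v4: (1-0.307)·(0.97,-4.01) + 0.307·(1.29,-3.79) = (1.0682,-3.9425)
Perimeter = Σ |v_{i+1} − v_i|:
  edge 1→2: √(-3.3062² + 1.9303²) = 3.8284 (running 3.8284)
  edge 2→3: √(-4.5997² + -3.9822²) = 6.0840 (running 9.9124)
  edge 3→4: √(5.6038² + -3.2663²) = 6.4862 (running 16.3987)
  edge 4→1: √(2.3022² + 5.3183²) = 5.7952 (running 22.1938)
Perimeter = 22.1938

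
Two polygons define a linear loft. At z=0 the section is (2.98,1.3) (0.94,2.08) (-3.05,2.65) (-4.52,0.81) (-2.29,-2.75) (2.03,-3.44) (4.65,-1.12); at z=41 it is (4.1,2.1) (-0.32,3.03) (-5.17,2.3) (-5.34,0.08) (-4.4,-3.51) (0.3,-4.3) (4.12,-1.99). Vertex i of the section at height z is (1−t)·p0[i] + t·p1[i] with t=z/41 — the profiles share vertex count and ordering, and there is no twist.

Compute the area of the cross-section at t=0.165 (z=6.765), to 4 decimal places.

Cross-section at t=0.165: each vertex is (1-t)·p0[i] + t·p1[i].
  v1: (1-0.165)·(2.98,1.3) + 0.165·(4.1,2.1) = (3.1648,1.4320)
  v2: (1-0.165)·(0.94,2.08) + 0.165·(-0.32,3.03) = (0.7321,2.2367)
  v3: (1-0.165)·(-3.05,2.65) + 0.165·(-5.17,2.3) = (-3.3998,2.5922)
  v4: (1-0.165)·(-4.52,0.81) + 0.165·(-5.34,0.08) = (-4.6553,0.6895)
  v5: (1-0.165)·(-2.29,-2.75) + 0.165·(-4.4,-3.51) = (-2.6381,-2.8754)
  v6: (1-0.165)·(2.03,-3.44) + 0.165·(0.3,-4.3) = (1.7445,-3.5819)
  v7: (1-0.165)·(4.65,-1.12) + 0.165·(4.12,-1.99) = (4.5625,-1.2635)
Shoelace sum Σ(x_i·y_{i+1} − x_{i+1}·y_i):
  i=1: 3.1648·2.2367 − 0.7321·1.4320 = +6.0305 (running +6.0305)
  i=2: 0.7321·2.5922 − -3.3998·2.2367 = +9.5023 (running +15.5328)
  i=3: -3.3998·0.6895 − -4.6553·2.5922 = +9.7234 (running +25.2562)
  i=4: -4.6553·-2.8754 − -2.6381·0.6895 = +15.2050 (running +40.4611)
  i=5: -2.6381·-3.5819 − 1.7445·-2.8754 = +14.4659 (running +54.9270)
  i=6: 1.7445·-1.2635 − 4.5625·-3.5819 = +14.1383 (running +69.0653)
  i=7: 4.5625·1.4320 − 3.1648·-1.2635 = +10.5325 (running +79.5977)
Area = |Σ|/2 = |79.5977|/2 = 39.7989

Area at t=0.165: 39.7989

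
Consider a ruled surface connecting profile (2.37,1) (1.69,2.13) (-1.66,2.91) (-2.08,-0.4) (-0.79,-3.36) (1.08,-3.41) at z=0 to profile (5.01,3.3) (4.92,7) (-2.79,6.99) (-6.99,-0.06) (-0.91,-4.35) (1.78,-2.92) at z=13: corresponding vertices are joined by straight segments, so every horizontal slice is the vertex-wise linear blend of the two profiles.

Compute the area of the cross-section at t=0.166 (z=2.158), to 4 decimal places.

Area at t=0.166: 28.7240

Cross-section at t=0.166: each vertex is (1-t)·p0[i] + t·p1[i].
  v1: (1-0.166)·(2.37,1) + 0.166·(5.01,3.3) = (2.8082,1.3818)
  v2: (1-0.166)·(1.69,2.13) + 0.166·(4.92,7) = (2.2262,2.9384)
  v3: (1-0.166)·(-1.66,2.91) + 0.166·(-2.79,6.99) = (-1.8476,3.5873)
  v4: (1-0.166)·(-2.08,-0.4) + 0.166·(-6.99,-0.06) = (-2.8951,-0.3436)
  v5: (1-0.166)·(-0.79,-3.36) + 0.166·(-0.91,-4.35) = (-0.8099,-3.5243)
  v6: (1-0.166)·(1.08,-3.41) + 0.166·(1.78,-2.92) = (1.1962,-3.3287)
Shoelace sum Σ(x_i·y_{i+1} − x_{i+1}·y_i):
  i=1: 2.8082·2.9384 − 2.2262·1.3818 = +5.1757 (running +5.1757)
  i=2: 2.2262·3.5873 − -1.8476·2.9384 = +13.4149 (running +18.5906)
  i=3: -1.8476·-0.3436 − -2.8951·3.5873 = +11.0201 (running +29.6107)
  i=4: -2.8951·-3.5243 − -0.8099·-0.3436 = +9.9249 (running +39.5356)
  i=5: -0.8099·-3.3287 − 1.1962·-3.5243 = +6.9118 (running +46.4474)
  i=6: 1.1962·1.3818 − 2.8082·-3.3287 = +11.0006 (running +57.4480)
Area = |Σ|/2 = |57.4480|/2 = 28.7240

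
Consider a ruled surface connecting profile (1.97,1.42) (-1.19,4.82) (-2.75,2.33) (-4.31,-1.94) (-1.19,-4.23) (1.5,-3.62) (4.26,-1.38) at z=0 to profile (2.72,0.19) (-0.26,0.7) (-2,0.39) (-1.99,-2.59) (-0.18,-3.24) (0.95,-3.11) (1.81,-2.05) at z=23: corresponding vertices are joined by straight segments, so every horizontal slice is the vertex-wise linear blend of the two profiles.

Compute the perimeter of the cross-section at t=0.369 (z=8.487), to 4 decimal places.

Cross-section at t=0.369: each vertex is (1-t)·p0[i] + t·p1[i].
  v1: (1-0.369)·(1.97,1.42) + 0.369·(2.72,0.19) = (2.2468,0.9661)
  v2: (1-0.369)·(-1.19,4.82) + 0.369·(-0.26,0.7) = (-0.8468,3.2997)
  v3: (1-0.369)·(-2.75,2.33) + 0.369·(-2,0.39) = (-2.4733,1.6141)
  v4: (1-0.369)·(-4.31,-1.94) + 0.369·(-1.99,-2.59) = (-3.4539,-2.1799)
  v5: (1-0.369)·(-1.19,-4.23) + 0.369·(-0.18,-3.24) = (-0.8173,-3.8647)
  v6: (1-0.369)·(1.5,-3.62) + 0.369·(0.95,-3.11) = (1.2971,-3.4318)
  v7: (1-0.369)·(4.26,-1.38) + 0.369·(1.81,-2.05) = (3.3559,-1.6272)
Perimeter = Σ |v_{i+1} − v_i|:
  edge 1→2: √(-3.0936² + 2.3336²) = 3.8750 (running 3.8750)
  edge 2→3: √(-1.6264² + -1.6856²) = 2.3423 (running 6.2173)
  edge 3→4: √(-0.9807² + -3.7940²) = 3.9187 (running 10.1360)
  edge 4→5: √(2.6366² + -1.6848²) = 3.1290 (running 13.2650)
  edge 5→6: √(2.1144² + 0.4329²) = 2.1582 (running 15.4232)
  edge 6→7: √(2.0589² + 1.8046²) = 2.7378 (running 18.1610)
  edge 7→1: √(-1.1092² + 2.5934²) = 2.8206 (running 20.9816)
Perimeter = 20.9816

Perimeter at t=0.369: 20.9816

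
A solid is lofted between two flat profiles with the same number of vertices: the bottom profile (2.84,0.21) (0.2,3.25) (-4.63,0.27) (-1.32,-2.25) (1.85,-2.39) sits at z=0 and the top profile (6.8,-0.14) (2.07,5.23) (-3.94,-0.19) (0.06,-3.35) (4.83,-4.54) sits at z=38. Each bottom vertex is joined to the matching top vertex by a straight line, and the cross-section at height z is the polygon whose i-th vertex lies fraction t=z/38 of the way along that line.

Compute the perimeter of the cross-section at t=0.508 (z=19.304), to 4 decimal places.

Perimeter at t=0.508: 24.9844

Cross-section at t=0.508: each vertex is (1-t)·p0[i] + t·p1[i].
  v1: (1-0.508)·(2.84,0.21) + 0.508·(6.8,-0.14) = (4.8517,0.0322)
  v2: (1-0.508)·(0.2,3.25) + 0.508·(2.07,5.23) = (1.1500,4.2558)
  v3: (1-0.508)·(-4.63,0.27) + 0.508·(-3.94,-0.19) = (-4.2795,0.0363)
  v4: (1-0.508)·(-1.32,-2.25) + 0.508·(0.06,-3.35) = (-0.6190,-2.8088)
  v5: (1-0.508)·(1.85,-2.39) + 0.508·(4.83,-4.54) = (3.3638,-3.4822)
Perimeter = Σ |v_{i+1} − v_i|:
  edge 1→2: √(-3.7017² + 4.2236²) = 5.6162 (running 5.6162)
  edge 2→3: √(-5.4294² + -4.2195²) = 6.8763 (running 12.4925)
  edge 3→4: √(3.6605² + -2.8451²) = 4.6362 (running 17.1287)
  edge 4→5: √(3.9828² + -0.6734²) = 4.0393 (running 21.1680)
  edge 5→1: √(1.4878² + 3.5144²) = 3.8164 (running 24.9844)
Perimeter = 24.9844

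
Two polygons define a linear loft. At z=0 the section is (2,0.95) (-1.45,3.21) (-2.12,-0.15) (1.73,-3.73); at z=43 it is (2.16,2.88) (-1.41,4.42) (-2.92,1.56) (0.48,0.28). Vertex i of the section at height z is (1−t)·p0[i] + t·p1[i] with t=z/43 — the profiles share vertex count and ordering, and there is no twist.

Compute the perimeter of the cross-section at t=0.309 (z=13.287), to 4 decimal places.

Perimeter at t=0.309: 16.1656

Cross-section at t=0.309: each vertex is (1-t)·p0[i] + t·p1[i].
  v1: (1-0.309)·(2,0.95) + 0.309·(2.16,2.88) = (2.0494,1.5464)
  v2: (1-0.309)·(-1.45,3.21) + 0.309·(-1.41,4.42) = (-1.4376,3.5839)
  v3: (1-0.309)·(-2.12,-0.15) + 0.309·(-2.92,1.56) = (-2.3672,0.3784)
  v4: (1-0.309)·(1.73,-3.73) + 0.309·(0.48,0.28) = (1.3438,-2.4909)
Perimeter = Σ |v_{i+1} − v_i|:
  edge 1→2: √(-3.4871² + 2.0375²) = 4.0387 (running 4.0387)
  edge 2→3: √(-0.9296² + -3.2055²) = 3.3376 (running 7.3763)
  edge 3→4: √(3.7110² + -2.8693²) = 4.6908 (running 12.0671)
  edge 4→1: √(0.7057² + 4.0373²) = 4.0985 (running 16.1656)
Perimeter = 16.1656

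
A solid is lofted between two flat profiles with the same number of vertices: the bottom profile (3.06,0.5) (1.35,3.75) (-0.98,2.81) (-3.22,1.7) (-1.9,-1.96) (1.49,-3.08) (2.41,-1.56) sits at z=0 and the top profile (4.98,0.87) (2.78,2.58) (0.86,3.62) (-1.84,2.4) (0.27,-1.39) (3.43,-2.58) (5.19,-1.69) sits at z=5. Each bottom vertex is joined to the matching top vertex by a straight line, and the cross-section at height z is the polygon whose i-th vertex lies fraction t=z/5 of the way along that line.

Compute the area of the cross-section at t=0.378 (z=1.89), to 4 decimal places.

Area at t=0.378: 27.2787

Cross-section at t=0.378: each vertex is (1-t)·p0[i] + t·p1[i].
  v1: (1-0.378)·(3.06,0.5) + 0.378·(4.98,0.87) = (3.7858,0.6399)
  v2: (1-0.378)·(1.35,3.75) + 0.378·(2.78,2.58) = (1.8905,3.3077)
  v3: (1-0.378)·(-0.98,2.81) + 0.378·(0.86,3.62) = (-0.2845,3.1162)
  v4: (1-0.378)·(-3.22,1.7) + 0.378·(-1.84,2.4) = (-2.6984,1.9646)
  v5: (1-0.378)·(-1.9,-1.96) + 0.378·(0.27,-1.39) = (-1.0797,-1.7445)
  v6: (1-0.378)·(1.49,-3.08) + 0.378·(3.43,-2.58) = (2.2233,-2.8910)
  v7: (1-0.378)·(2.41,-1.56) + 0.378·(5.19,-1.69) = (3.4608,-1.6091)
Shoelace sum Σ(x_i·y_{i+1} − x_{i+1}·y_i):
  i=1: 3.7858·3.3077 − 1.8905·0.6399 = +11.3126 (running +11.3126)
  i=2: 1.8905·3.1162 − -0.2845·3.3077 = +6.8322 (running +18.1449)
  i=3: -0.2845·1.9646 − -2.6984·3.1162 = +7.8497 (running +25.9946)
  i=4: -2.6984·-1.7445 − -1.0797·1.9646 = +6.8287 (running +32.8232)
  i=5: -1.0797·-2.8910 − 2.2233·-1.7445 = +7.0002 (running +39.8234)
  i=6: 2.2233·-1.6091 − 3.4608·-2.8910 = +6.4277 (running +46.2511)
  i=7: 3.4608·0.6399 − 3.7858·-1.6091 = +8.3063 (running +54.5573)
Area = |Σ|/2 = |54.5573|/2 = 27.2787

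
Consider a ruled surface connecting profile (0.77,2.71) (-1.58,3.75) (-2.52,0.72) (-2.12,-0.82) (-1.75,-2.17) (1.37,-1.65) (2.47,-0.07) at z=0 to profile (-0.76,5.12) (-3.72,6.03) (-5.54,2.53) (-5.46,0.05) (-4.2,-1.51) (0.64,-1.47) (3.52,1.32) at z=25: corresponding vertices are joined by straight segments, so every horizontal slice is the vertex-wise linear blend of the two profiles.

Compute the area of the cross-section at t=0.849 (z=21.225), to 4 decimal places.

Cross-section at t=0.849: each vertex is (1-t)·p0[i] + t·p1[i].
  v1: (1-0.849)·(0.77,2.71) + 0.849·(-0.76,5.12) = (-0.5290,4.7561)
  v2: (1-0.849)·(-1.58,3.75) + 0.849·(-3.72,6.03) = (-3.3969,5.6857)
  v3: (1-0.849)·(-2.52,0.72) + 0.849·(-5.54,2.53) = (-5.0840,2.2567)
  v4: (1-0.849)·(-2.12,-0.82) + 0.849·(-5.46,0.05) = (-4.9557,-0.0814)
  v5: (1-0.849)·(-1.75,-2.17) + 0.849·(-4.2,-1.51) = (-3.8300,-1.6097)
  v6: (1-0.849)·(1.37,-1.65) + 0.849·(0.64,-1.47) = (0.7502,-1.4972)
  v7: (1-0.849)·(2.47,-0.07) + 0.849·(3.52,1.32) = (3.3615,1.1101)
Shoelace sum Σ(x_i·y_{i+1} − x_{i+1}·y_i):
  i=1: -0.5290·5.6857 − -3.3969·4.7561 = +13.1482 (running +13.1482)
  i=2: -3.3969·2.2567 − -5.0840·5.6857 = +21.2404 (running +34.3886)
  i=3: -5.0840·-0.0814 − -4.9557·2.2567 = +11.5971 (running +45.9857)
  i=4: -4.9557·-1.6097 − -3.8300·-0.0814 = +7.6653 (running +53.6510)
  i=5: -3.8300·-1.4972 − 0.7502·-1.6097 = +6.9419 (running +60.5929)
  i=6: 0.7502·1.1101 − 3.3615·-1.4972 = +5.8655 (running +66.4584)
  i=7: 3.3615·4.7561 − -0.5290·1.1101 = +16.5746 (running +83.0330)
Area = |Σ|/2 = |83.0330|/2 = 41.5165

Area at t=0.849: 41.5165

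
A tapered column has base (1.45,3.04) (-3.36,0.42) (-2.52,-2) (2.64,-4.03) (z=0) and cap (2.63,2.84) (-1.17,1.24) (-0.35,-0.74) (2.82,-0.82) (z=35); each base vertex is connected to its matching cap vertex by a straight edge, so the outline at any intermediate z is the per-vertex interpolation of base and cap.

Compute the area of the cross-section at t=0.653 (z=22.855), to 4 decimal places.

Cross-section at t=0.653: each vertex is (1-t)·p0[i] + t·p1[i].
  v1: (1-0.653)·(1.45,3.04) + 0.653·(2.63,2.84) = (2.2205,2.9094)
  v2: (1-0.653)·(-3.36,0.42) + 0.653·(-1.17,1.24) = (-1.9299,0.9555)
  v3: (1-0.653)·(-2.52,-2) + 0.653·(-0.35,-0.74) = (-1.1030,-1.1772)
  v4: (1-0.653)·(2.64,-4.03) + 0.653·(2.82,-0.82) = (2.7575,-1.9339)
Shoelace sum Σ(x_i·y_{i+1} − x_{i+1}·y_i):
  i=1: 2.2205·0.9555 − -1.9299·2.9094 = +7.7366 (running +7.7366)
  i=2: -1.9299·-1.1772 − -1.1030·0.9555 = +3.3258 (running +11.0624)
  i=3: -1.1030·-1.9339 − 2.7575·-1.1772 = +5.3793 (running +16.4417)
  i=4: 2.7575·2.9094 − 2.2205·-1.9339 = +12.3170 (running +28.7587)
Area = |Σ|/2 = |28.7587|/2 = 14.3793

Area at t=0.653: 14.3793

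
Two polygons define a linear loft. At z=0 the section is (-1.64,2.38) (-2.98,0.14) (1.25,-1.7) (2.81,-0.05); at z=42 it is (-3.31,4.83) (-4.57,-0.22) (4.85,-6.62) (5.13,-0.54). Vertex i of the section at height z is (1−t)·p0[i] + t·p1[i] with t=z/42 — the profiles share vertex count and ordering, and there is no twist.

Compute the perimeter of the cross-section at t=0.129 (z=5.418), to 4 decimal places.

Perimeter at t=0.129: 16.7182

Cross-section at t=0.129: each vertex is (1-t)·p0[i] + t·p1[i].
  v1: (1-0.129)·(-1.64,2.38) + 0.129·(-3.31,4.83) = (-1.8554,2.6960)
  v2: (1-0.129)·(-2.98,0.14) + 0.129·(-4.57,-0.22) = (-3.1851,0.0936)
  v3: (1-0.129)·(1.25,-1.7) + 0.129·(4.85,-6.62) = (1.7144,-2.3347)
  v4: (1-0.129)·(2.81,-0.05) + 0.129·(5.13,-0.54) = (3.1093,-0.1132)
Perimeter = Σ |v_{i+1} − v_i|:
  edge 1→2: √(-1.3297² + -2.6025²) = 2.9225 (running 2.9225)
  edge 2→3: √(4.8995² + -2.4282²) = 5.4682 (running 8.3907)
  edge 3→4: √(1.3949² + 2.2215²) = 2.6231 (running 11.0138)
  edge 4→1: √(-4.9647² + 2.8093²) = 5.7044 (running 16.7182)
Perimeter = 16.7182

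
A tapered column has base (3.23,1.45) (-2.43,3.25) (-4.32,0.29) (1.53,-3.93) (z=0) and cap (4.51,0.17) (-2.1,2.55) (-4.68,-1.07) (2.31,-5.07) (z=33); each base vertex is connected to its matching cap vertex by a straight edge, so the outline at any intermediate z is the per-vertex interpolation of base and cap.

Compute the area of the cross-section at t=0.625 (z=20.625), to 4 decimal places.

Cross-section at t=0.625: each vertex is (1-t)·p0[i] + t·p1[i].
  v1: (1-0.625)·(3.23,1.45) + 0.625·(4.51,0.17) = (4.0300,0.6500)
  v2: (1-0.625)·(-2.43,3.25) + 0.625·(-2.1,2.55) = (-2.2237,2.8125)
  v3: (1-0.625)·(-4.32,0.29) + 0.625·(-4.68,-1.07) = (-4.5450,-0.5600)
  v4: (1-0.625)·(1.53,-3.93) + 0.625·(2.31,-5.07) = (2.0175,-4.6425)
Shoelace sum Σ(x_i·y_{i+1} − x_{i+1}·y_i):
  i=1: 4.0300·2.8125 − -2.2237·0.6500 = +12.7798 (running +12.7798)
  i=2: -2.2237·-0.5600 − -4.5450·2.8125 = +14.0281 (running +26.8079)
  i=3: -4.5450·-4.6425 − 2.0175·-0.5600 = +22.2300 (running +49.0379)
  i=4: 2.0175·0.6500 − 4.0300·-4.6425 = +20.0206 (running +69.0585)
Area = |Σ|/2 = |69.0585|/2 = 34.5293

Area at t=0.625: 34.5293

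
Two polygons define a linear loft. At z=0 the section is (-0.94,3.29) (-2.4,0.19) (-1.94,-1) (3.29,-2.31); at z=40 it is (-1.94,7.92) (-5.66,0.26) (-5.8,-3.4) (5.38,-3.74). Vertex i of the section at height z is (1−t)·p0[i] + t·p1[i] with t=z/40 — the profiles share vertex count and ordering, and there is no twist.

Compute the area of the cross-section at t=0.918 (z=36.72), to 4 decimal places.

Cross-section at t=0.918: each vertex is (1-t)·p0[i] + t·p1[i].
  v1: (1-0.918)·(-0.94,3.29) + 0.918·(-1.94,7.92) = (-1.8580,7.5403)
  v2: (1-0.918)·(-2.4,0.19) + 0.918·(-5.66,0.26) = (-5.3927,0.2543)
  v3: (1-0.918)·(-1.94,-1) + 0.918·(-5.8,-3.4) = (-5.4835,-3.2032)
  v4: (1-0.918)·(3.29,-2.31) + 0.918·(5.38,-3.74) = (5.2086,-3.6227)
Shoelace sum Σ(x_i·y_{i+1} − x_{i+1}·y_i):
  i=1: -1.8580·0.2543 − -5.3927·7.5403 = +40.1902 (running +40.1902)
  i=2: -5.3927·-3.2032 − -5.4835·0.2543 = +18.6681 (running +58.8583)
  i=3: -5.4835·-3.6227 − 5.2086·-3.2032 = +36.5495 (running +95.4078)
  i=4: 5.2086·7.5403 − -1.8580·-3.6227 = +32.5437 (running +127.9515)
Area = |Σ|/2 = |127.9515|/2 = 63.9757

Area at t=0.918: 63.9757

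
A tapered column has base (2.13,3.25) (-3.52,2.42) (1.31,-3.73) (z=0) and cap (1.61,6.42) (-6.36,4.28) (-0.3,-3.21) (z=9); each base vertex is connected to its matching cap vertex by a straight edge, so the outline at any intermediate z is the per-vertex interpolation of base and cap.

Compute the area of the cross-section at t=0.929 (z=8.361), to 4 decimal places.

Area at t=0.929: 34.9725

Cross-section at t=0.929: each vertex is (1-t)·p0[i] + t·p1[i].
  v1: (1-0.929)·(2.13,3.25) + 0.929·(1.61,6.42) = (1.6469,6.1949)
  v2: (1-0.929)·(-3.52,2.42) + 0.929·(-6.36,4.28) = (-6.1584,4.1479)
  v3: (1-0.929)·(1.31,-3.73) + 0.929·(-0.3,-3.21) = (-0.1857,-3.2469)
Shoelace sum Σ(x_i·y_{i+1} − x_{i+1}·y_i):
  i=1: 1.6469·4.1479 − -6.1584·6.1949 = +44.9819 (running +44.9819)
  i=2: -6.1584·-3.2469 − -0.1857·4.1479 = +20.7659 (running +65.7479)
  i=3: -0.1857·6.1949 − 1.6469·-3.2469 = +4.1971 (running +69.9449)
Area = |Σ|/2 = |69.9449|/2 = 34.9725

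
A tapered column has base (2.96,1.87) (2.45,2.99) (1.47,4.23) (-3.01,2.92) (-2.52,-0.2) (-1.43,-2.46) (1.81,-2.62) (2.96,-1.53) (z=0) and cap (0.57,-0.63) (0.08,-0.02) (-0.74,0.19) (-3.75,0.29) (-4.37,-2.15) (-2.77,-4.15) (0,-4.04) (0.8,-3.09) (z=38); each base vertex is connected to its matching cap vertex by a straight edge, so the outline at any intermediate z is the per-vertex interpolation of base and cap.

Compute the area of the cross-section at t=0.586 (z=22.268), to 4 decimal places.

Cross-section at t=0.586: each vertex is (1-t)·p0[i] + t·p1[i].
  v1: (1-0.586)·(2.96,1.87) + 0.586·(0.57,-0.63) = (1.5595,0.4050)
  v2: (1-0.586)·(2.45,2.99) + 0.586·(0.08,-0.02) = (1.0612,1.2261)
  v3: (1-0.586)·(1.47,4.23) + 0.586·(-0.74,0.19) = (0.1749,1.8626)
  v4: (1-0.586)·(-3.01,2.92) + 0.586·(-3.75,0.29) = (-3.4436,1.3788)
  v5: (1-0.586)·(-2.52,-0.2) + 0.586·(-4.37,-2.15) = (-3.6041,-1.3427)
  v6: (1-0.586)·(-1.43,-2.46) + 0.586·(-2.77,-4.15) = (-2.2152,-3.4503)
  v7: (1-0.586)·(1.81,-2.62) + 0.586·(0,-4.04) = (0.7493,-3.4521)
  v8: (1-0.586)·(2.96,-1.53) + 0.586·(0.8,-3.09) = (1.6942,-2.4442)
Shoelace sum Σ(x_i·y_{i+1} − x_{i+1}·y_i):
  i=1: 1.5595·1.2261 − 1.0612·0.4050 = +1.4823 (running +1.4823)
  i=2: 1.0612·1.8626 − 0.1749·1.2261 = +1.7620 (running +3.2443)
  i=3: 0.1749·1.3788 − -3.4436·1.8626 = +6.6552 (running +9.8995)
  i=4: -3.4436·-1.3427 − -3.6041·1.3788 = +9.5932 (running +19.4927)
  i=5: -3.6041·-3.4503 − -2.2152·-1.3427 = +9.4610 (running +28.9537)
  i=6: -2.2152·-3.4521 − 0.7493·-3.4503 = +10.2328 (running +39.1864)
  i=7: 0.7493·-2.4442 − 1.6942·-3.4521 = +4.0172 (running +43.2037)
  i=8: 1.6942·0.4050 − 1.5595·-2.4442 = +4.4977 (running +47.7014)
Area = |Σ|/2 = |47.7014|/2 = 23.8507

Area at t=0.586: 23.8507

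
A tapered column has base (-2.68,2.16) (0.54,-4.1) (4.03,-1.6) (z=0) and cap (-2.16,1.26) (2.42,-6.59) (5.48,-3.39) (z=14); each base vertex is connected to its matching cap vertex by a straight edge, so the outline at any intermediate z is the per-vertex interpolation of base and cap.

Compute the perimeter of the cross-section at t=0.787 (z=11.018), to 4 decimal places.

Cross-section at t=0.787: each vertex is (1-t)·p0[i] + t·p1[i].
  v1: (1-0.787)·(-2.68,2.16) + 0.787·(-2.16,1.26) = (-2.2708,1.4517)
  v2: (1-0.787)·(0.54,-4.1) + 0.787·(2.42,-6.59) = (2.0196,-6.0596)
  v3: (1-0.787)·(4.03,-1.6) + 0.787·(5.48,-3.39) = (5.1712,-3.0087)
Perimeter = Σ |v_{i+1} − v_i|:
  edge 1→2: √(4.2903² + -7.5113²) = 8.6503 (running 8.6503)
  edge 2→3: √(3.1516² + 3.0509²) = 4.3864 (running 13.0367)
  edge 3→1: √(-7.4419² + 4.4604²) = 8.6763 (running 21.7129)
Perimeter = 21.7129

Perimeter at t=0.787: 21.7129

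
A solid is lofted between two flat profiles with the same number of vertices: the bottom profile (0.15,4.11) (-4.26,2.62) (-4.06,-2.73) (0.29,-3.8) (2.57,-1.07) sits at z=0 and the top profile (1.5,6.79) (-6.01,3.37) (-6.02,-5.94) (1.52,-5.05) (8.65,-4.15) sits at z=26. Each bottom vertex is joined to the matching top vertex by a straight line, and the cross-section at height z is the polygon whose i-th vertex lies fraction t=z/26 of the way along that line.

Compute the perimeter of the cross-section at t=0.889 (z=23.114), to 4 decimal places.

Cross-section at t=0.889: each vertex is (1-t)·p0[i] + t·p1[i].
  v1: (1-0.889)·(0.15,4.11) + 0.889·(1.5,6.79) = (1.3501,6.4925)
  v2: (1-0.889)·(-4.26,2.62) + 0.889·(-6.01,3.37) = (-5.8157,3.2868)
  v3: (1-0.889)·(-4.06,-2.73) + 0.889·(-6.02,-5.94) = (-5.8024,-5.5837)
  v4: (1-0.889)·(0.29,-3.8) + 0.889·(1.52,-5.05) = (1.3835,-4.9112)
  v5: (1-0.889)·(2.57,-1.07) + 0.889·(8.65,-4.15) = (7.9751,-3.8081)
Perimeter = Σ |v_{i+1} − v_i|:
  edge 1→2: √(-7.1659² + -3.2058²) = 7.8503 (running 7.8503)
  edge 2→3: √(0.0133² + -8.8704²) = 8.8704 (running 16.7207)
  edge 3→4: √(7.1859² + 0.6724²) = 7.2173 (running 23.9380)
  edge 4→5: √(6.5917² + 1.1031²) = 6.6833 (running 30.6214)
  edge 5→1: √(-6.6250² + 10.3006²) = 12.2472 (running 42.8685)
Perimeter = 42.8685

Perimeter at t=0.889: 42.8685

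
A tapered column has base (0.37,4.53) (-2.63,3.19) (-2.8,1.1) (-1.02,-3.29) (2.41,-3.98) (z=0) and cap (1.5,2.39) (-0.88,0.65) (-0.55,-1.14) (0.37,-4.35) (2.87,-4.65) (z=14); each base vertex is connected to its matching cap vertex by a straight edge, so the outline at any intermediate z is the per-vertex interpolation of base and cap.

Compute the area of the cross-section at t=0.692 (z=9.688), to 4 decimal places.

Cross-section at t=0.692: each vertex is (1-t)·p0[i] + t·p1[i].
  v1: (1-0.692)·(0.37,4.53) + 0.692·(1.5,2.39) = (1.1520,3.0491)
  v2: (1-0.692)·(-2.63,3.19) + 0.692·(-0.88,0.65) = (-1.4190,1.4323)
  v3: (1-0.692)·(-2.8,1.1) + 0.692·(-0.55,-1.14) = (-1.2430,-0.4501)
  v4: (1-0.692)·(-1.02,-3.29) + 0.692·(0.37,-4.35) = (-0.0581,-4.0235)
  v5: (1-0.692)·(2.41,-3.98) + 0.692·(2.87,-4.65) = (2.7283,-4.4436)
Shoelace sum Σ(x_i·y_{i+1} − x_{i+1}·y_i):
  i=1: 1.1520·1.4323 − -1.4190·3.0491 = +5.9767 (running +5.9767)
  i=2: -1.4190·-0.4501 − -1.2430·1.4323 = +2.4190 (running +8.3957)
  i=3: -1.2430·-4.0235 − -0.0581·-0.4501 = +4.9751 (running +13.3708)
  i=4: -0.0581·-4.4436 − 2.7283·-4.0235 = +11.2357 (running +24.6065)
  i=5: 2.7283·3.0491 − 1.1520·-4.4436 = +13.4379 (running +38.0444)
Area = |Σ|/2 = |38.0444|/2 = 19.0222

Area at t=0.692: 19.0222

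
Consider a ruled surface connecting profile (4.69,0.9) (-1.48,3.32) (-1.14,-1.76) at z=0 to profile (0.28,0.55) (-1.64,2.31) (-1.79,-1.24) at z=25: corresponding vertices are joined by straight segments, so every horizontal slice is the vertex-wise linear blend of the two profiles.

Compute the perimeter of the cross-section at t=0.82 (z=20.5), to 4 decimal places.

Cross-section at t=0.82: each vertex is (1-t)·p0[i] + t·p1[i].
  v1: (1-0.82)·(4.69,0.9) + 0.82·(0.28,0.55) = (1.0738,0.6130)
  v2: (1-0.82)·(-1.48,3.32) + 0.82·(-1.64,2.31) = (-1.6112,2.4918)
  v3: (1-0.82)·(-1.14,-1.76) + 0.82·(-1.79,-1.24) = (-1.6730,-1.3336)
Perimeter = Σ |v_{i+1} − v_i|:
  edge 1→2: √(-2.6850² + 1.8788²) = 3.2771 (running 3.2771)
  edge 2→3: √(-0.0618² + -3.8254²) = 3.8259 (running 7.1030)
  edge 3→1: √(2.7468² + 1.9466²) = 3.3666 (running 10.4696)
Perimeter = 10.4696

Perimeter at t=0.82: 10.4696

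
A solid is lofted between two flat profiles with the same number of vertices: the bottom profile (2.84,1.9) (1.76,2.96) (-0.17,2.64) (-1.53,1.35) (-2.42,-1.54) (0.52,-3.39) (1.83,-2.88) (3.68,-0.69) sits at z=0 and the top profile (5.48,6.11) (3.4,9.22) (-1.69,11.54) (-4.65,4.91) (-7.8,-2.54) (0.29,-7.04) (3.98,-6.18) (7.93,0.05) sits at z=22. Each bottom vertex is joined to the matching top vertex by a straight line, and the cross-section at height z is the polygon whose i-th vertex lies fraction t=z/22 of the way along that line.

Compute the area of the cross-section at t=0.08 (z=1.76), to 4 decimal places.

Area at t=0.08: 33.0519

Cross-section at t=0.08: each vertex is (1-t)·p0[i] + t·p1[i].
  v1: (1-0.08)·(2.84,1.9) + 0.08·(5.48,6.11) = (3.0512,2.2368)
  v2: (1-0.08)·(1.76,2.96) + 0.08·(3.4,9.22) = (1.8912,3.4608)
  v3: (1-0.08)·(-0.17,2.64) + 0.08·(-1.69,11.54) = (-0.2916,3.3520)
  v4: (1-0.08)·(-1.53,1.35) + 0.08·(-4.65,4.91) = (-1.7796,1.6348)
  v5: (1-0.08)·(-2.42,-1.54) + 0.08·(-7.8,-2.54) = (-2.8504,-1.6200)
  v6: (1-0.08)·(0.52,-3.39) + 0.08·(0.29,-7.04) = (0.5016,-3.6820)
  v7: (1-0.08)·(1.83,-2.88) + 0.08·(3.98,-6.18) = (2.0020,-3.1440)
  v8: (1-0.08)·(3.68,-0.69) + 0.08·(7.93,0.05) = (4.0200,-0.6308)
Shoelace sum Σ(x_i·y_{i+1} − x_{i+1}·y_i):
  i=1: 3.0512·3.4608 − 1.8912·2.2368 = +6.3294 (running +6.3294)
  i=2: 1.8912·3.3520 − -0.2916·3.4608 = +7.3485 (running +13.6778)
  i=3: -0.2916·1.6348 − -1.7796·3.3520 = +5.4885 (running +19.1663)
  i=4: -1.7796·-1.6200 − -2.8504·1.6348 = +7.5428 (running +26.7091)
  i=5: -2.8504·-3.6820 − 0.5016·-1.6200 = +11.3078 (running +38.0169)
  i=6: 0.5016·-3.1440 − 2.0020·-3.6820 = +5.7943 (running +43.8112)
  i=7: 2.0020·-0.6308 − 4.0200·-3.1440 = +11.3760 (running +55.1872)
  i=8: 4.0200·2.2368 − 3.0512·-0.6308 = +10.9166 (running +66.1039)
Area = |Σ|/2 = |66.1039|/2 = 33.0519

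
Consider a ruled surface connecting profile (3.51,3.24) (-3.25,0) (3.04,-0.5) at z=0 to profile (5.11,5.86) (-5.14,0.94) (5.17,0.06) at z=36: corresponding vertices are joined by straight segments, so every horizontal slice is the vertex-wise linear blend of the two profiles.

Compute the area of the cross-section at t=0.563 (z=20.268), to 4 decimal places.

Cross-section at t=0.563: each vertex is (1-t)·p0[i] + t·p1[i].
  v1: (1-0.563)·(3.51,3.24) + 0.563·(5.11,5.86) = (4.4108,4.7151)
  v2: (1-0.563)·(-3.25,0) + 0.563·(-5.14,0.94) = (-4.3141,0.5292)
  v3: (1-0.563)·(3.04,-0.5) + 0.563·(5.17,0.06) = (4.2392,-0.1847)
Shoelace sum Σ(x_i·y_{i+1} − x_{i+1}·y_i):
  i=1: 4.4108·0.5292 − -4.3141·4.7151 = +22.6754 (running +22.6754)
  i=2: -4.3141·-0.1847 − 4.2392·0.5292 = -1.4466 (running +21.2288)
  i=3: 4.2392·4.7151 − 4.4108·-0.1847 = +20.8028 (running +42.0316)
Area = |Σ|/2 = |42.0316|/2 = 21.0158

Area at t=0.563: 21.0158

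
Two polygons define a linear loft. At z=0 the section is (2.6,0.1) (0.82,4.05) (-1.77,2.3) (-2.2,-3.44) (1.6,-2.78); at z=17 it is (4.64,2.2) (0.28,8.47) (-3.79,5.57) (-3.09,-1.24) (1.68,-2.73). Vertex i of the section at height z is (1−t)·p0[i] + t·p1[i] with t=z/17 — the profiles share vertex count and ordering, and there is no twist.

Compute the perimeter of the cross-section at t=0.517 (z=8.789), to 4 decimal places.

Perimeter at t=0.517: 25.1555

Cross-section at t=0.517: each vertex is (1-t)·p0[i] + t·p1[i].
  v1: (1-0.517)·(2.6,0.1) + 0.517·(4.64,2.2) = (3.6547,1.1857)
  v2: (1-0.517)·(0.82,4.05) + 0.517·(0.28,8.47) = (0.5408,6.3351)
  v3: (1-0.517)·(-1.77,2.3) + 0.517·(-3.79,5.57) = (-2.8143,3.9906)
  v4: (1-0.517)·(-2.2,-3.44) + 0.517·(-3.09,-1.24) = (-2.6601,-2.3026)
  v5: (1-0.517)·(1.6,-2.78) + 0.517·(1.68,-2.73) = (1.6414,-2.7542)
Perimeter = Σ |v_{i+1} − v_i|:
  edge 1→2: √(-3.1139² + 5.1494²) = 6.0177 (running 6.0177)
  edge 2→3: √(-3.3552² + -2.3446²) = 4.0932 (running 10.1109)
  edge 3→4: √(0.1542² + -6.2932²) = 6.2951 (running 16.4060)
  edge 4→5: √(4.3015² + -0.4516²) = 4.3251 (running 20.7311)
  edge 5→1: √(2.0133² + 3.9399²) = 4.4245 (running 25.1555)
Perimeter = 25.1555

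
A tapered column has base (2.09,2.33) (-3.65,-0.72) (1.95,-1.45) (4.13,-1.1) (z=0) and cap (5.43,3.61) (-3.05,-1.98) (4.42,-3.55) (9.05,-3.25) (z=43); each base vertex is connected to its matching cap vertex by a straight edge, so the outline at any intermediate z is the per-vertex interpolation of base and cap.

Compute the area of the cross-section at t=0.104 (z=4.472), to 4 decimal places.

Cross-section at t=0.104: each vertex is (1-t)·p0[i] + t·p1[i].
  v1: (1-0.104)·(2.09,2.33) + 0.104·(5.43,3.61) = (2.4374,2.4631)
  v2: (1-0.104)·(-3.65,-0.72) + 0.104·(-3.05,-1.98) = (-3.5876,-0.8510)
  v3: (1-0.104)·(1.95,-1.45) + 0.104·(4.42,-3.55) = (2.2069,-1.6684)
  v4: (1-0.104)·(4.13,-1.1) + 0.104·(9.05,-3.25) = (4.6417,-1.3236)
Shoelace sum Σ(x_i·y_{i+1} − x_{i+1}·y_i):
  i=1: 2.4374·-0.8510 − -3.5876·2.4631 = +6.7624 (running +6.7624)
  i=2: -3.5876·-1.6684 − 2.2069·-0.8510 = +7.8637 (running +14.6261)
  i=3: 2.2069·-1.3236 − 4.6417·-1.6684 = +4.8232 (running +19.4492)
  i=4: 4.6417·2.4631 − 2.4374·-1.3236 = +14.6591 (running +34.1084)
Area = |Σ|/2 = |34.1084|/2 = 17.0542

Area at t=0.104: 17.0542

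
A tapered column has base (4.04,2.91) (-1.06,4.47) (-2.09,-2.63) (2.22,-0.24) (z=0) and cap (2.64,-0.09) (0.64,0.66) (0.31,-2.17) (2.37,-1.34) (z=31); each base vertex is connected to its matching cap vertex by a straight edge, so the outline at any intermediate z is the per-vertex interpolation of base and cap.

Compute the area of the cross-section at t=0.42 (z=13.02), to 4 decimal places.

Cross-section at t=0.42: each vertex is (1-t)·p0[i] + t·p1[i].
  v1: (1-0.42)·(4.04,2.91) + 0.42·(2.64,-0.09) = (3.4520,1.6500)
  v2: (1-0.42)·(-1.06,4.47) + 0.42·(0.64,0.66) = (-0.3460,2.8698)
  v3: (1-0.42)·(-2.09,-2.63) + 0.42·(0.31,-2.17) = (-1.0820,-2.4368)
  v4: (1-0.42)·(2.22,-0.24) + 0.42·(2.37,-1.34) = (2.2830,-0.7020)
Shoelace sum Σ(x_i·y_{i+1} − x_{i+1}·y_i):
  i=1: 3.4520·2.8698 − -0.3460·1.6500 = +10.4774 (running +10.4774)
  i=2: -0.3460·-2.4368 − -1.0820·2.8698 = +3.9483 (running +14.4257)
  i=3: -1.0820·-0.7020 − 2.2830·-2.4368 = +6.3228 (running +20.7485)
  i=4: 2.2830·1.6500 − 3.4520·-0.7020 = +6.1903 (running +26.9387)
Area = |Σ|/2 = |26.9387|/2 = 13.4694

Area at t=0.42: 13.4694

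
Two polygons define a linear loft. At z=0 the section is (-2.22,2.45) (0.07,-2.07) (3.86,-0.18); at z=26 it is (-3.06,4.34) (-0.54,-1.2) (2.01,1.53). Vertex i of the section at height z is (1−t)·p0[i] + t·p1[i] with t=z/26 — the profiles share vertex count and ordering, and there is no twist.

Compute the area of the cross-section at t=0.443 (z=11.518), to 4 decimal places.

Area at t=0.443: 10.7615

Cross-section at t=0.443: each vertex is (1-t)·p0[i] + t·p1[i].
  v1: (1-0.443)·(-2.22,2.45) + 0.443·(-3.06,4.34) = (-2.5921,3.2873)
  v2: (1-0.443)·(0.07,-2.07) + 0.443·(-0.54,-1.2) = (-0.2002,-1.6846)
  v3: (1-0.443)·(3.86,-0.18) + 0.443·(2.01,1.53) = (3.0404,0.5775)
Shoelace sum Σ(x_i·y_{i+1} − x_{i+1}·y_i):
  i=1: -2.5921·-1.6846 − -0.2002·3.2873 = +5.0249 (running +5.0249)
  i=2: -0.2002·0.5775 − 3.0404·-1.6846 = +5.0063 (running +10.0311)
  i=3: 3.0404·3.2873 − -2.5921·0.5775 = +11.4918 (running +21.5229)
Area = |Σ|/2 = |21.5229|/2 = 10.7615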